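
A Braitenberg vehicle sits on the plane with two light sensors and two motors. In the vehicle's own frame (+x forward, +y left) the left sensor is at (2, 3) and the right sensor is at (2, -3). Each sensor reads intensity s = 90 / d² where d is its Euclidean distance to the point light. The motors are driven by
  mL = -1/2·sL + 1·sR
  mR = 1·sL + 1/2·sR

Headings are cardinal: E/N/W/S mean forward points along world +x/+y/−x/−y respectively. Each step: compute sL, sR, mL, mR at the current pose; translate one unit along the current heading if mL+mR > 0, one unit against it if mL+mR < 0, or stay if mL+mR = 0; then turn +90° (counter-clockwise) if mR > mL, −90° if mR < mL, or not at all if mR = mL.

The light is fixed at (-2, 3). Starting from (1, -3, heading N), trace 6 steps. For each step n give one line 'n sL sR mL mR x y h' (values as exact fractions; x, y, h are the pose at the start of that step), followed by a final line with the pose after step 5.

0 45/8 45/26 -225/208 675/104 1 -3 N
1 18/13 18 225/13 135/13 1 -2 W
2 9 45/17 -63/34 351/34 0 -2 N
3 90/49 90 4365/49 2295/49 0 -1 W
4 45/4 9/2 -9/8 27/2 -1 -1 N
5 90/37 90 3285/37 1755/37 -1 0 W
final -2 0 N

n=0: pose=(1,-3,N); sL=45/8, sR=45/26; mL=-225/208, mR=675/104; mL+mR=1125/208 → advance +1; mR−mL=1575/208 → turn +1·90°
n=1: pose=(1,-2,W); sL=18/13, sR=18; mL=225/13, mR=135/13; mL+mR=360/13 → advance +1; mR−mL=-90/13 → turn -1·90°
n=2: pose=(0,-2,N); sL=9, sR=45/17; mL=-63/34, mR=351/34; mL+mR=144/17 → advance +1; mR−mL=207/17 → turn +1·90°
n=3: pose=(0,-1,W); sL=90/49, sR=90; mL=4365/49, mR=2295/49; mL+mR=6660/49 → advance +1; mR−mL=-2070/49 → turn -1·90°
n=4: pose=(-1,-1,N); sL=45/4, sR=9/2; mL=-9/8, mR=27/2; mL+mR=99/8 → advance +1; mR−mL=117/8 → turn +1·90°
n=5: pose=(-1,0,W); sL=90/37, sR=90; mL=3285/37, mR=1755/37; mL+mR=5040/37 → advance +1; mR−mL=-1530/37 → turn -1·90°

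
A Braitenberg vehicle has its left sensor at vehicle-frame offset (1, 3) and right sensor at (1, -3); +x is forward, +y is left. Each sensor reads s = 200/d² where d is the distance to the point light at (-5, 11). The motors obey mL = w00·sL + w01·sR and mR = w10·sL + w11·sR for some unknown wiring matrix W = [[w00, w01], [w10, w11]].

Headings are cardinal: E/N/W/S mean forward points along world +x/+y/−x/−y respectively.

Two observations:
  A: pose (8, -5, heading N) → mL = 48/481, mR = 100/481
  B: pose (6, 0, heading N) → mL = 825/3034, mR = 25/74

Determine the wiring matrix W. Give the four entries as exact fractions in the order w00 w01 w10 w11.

1/2 -1/2 0 1/2

obs A: pose=(8,-5,N) → sL=8/13, sR=200/481, mL=48/481, mR=100/481
obs B: pose=(6,0,N) → sL=50/41, sR=25/37, mL=825/3034, mR=25/74
sensor matrix S = [[8/13, 200/481], [50/41, 25/37]]; det S = -1800/19721
solve [mL_A; mL_B] = S·[w00; w01] and [mR_A; mR_B] = S·[w10; w11]:
  w00 = 1/2, w01 = -1/2, w10 = 0, w11 = 1/2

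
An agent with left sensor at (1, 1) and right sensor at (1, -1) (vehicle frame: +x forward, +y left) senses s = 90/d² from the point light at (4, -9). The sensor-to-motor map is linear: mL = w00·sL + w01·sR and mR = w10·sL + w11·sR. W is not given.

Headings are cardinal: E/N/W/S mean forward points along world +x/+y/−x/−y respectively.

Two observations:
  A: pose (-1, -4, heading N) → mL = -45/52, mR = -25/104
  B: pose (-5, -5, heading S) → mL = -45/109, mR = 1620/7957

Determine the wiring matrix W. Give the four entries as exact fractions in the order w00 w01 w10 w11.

0 -1/2 1/2 -1/2

obs A: pose=(-1,-4,N) → sL=5/4, sR=45/26, mL=-45/52, mR=-25/104
obs B: pose=(-5,-5,S) → sL=90/73, sR=90/109, mL=-45/109, mR=1620/7957
sensor matrix S = [[5/4, 45/26], [90/73, 90/109]]; det S = -227925/206882
solve [mL_A; mL_B] = S·[w00; w01] and [mR_A; mR_B] = S·[w10; w11]:
  w00 = 0, w01 = -1/2, w10 = 1/2, w11 = -1/2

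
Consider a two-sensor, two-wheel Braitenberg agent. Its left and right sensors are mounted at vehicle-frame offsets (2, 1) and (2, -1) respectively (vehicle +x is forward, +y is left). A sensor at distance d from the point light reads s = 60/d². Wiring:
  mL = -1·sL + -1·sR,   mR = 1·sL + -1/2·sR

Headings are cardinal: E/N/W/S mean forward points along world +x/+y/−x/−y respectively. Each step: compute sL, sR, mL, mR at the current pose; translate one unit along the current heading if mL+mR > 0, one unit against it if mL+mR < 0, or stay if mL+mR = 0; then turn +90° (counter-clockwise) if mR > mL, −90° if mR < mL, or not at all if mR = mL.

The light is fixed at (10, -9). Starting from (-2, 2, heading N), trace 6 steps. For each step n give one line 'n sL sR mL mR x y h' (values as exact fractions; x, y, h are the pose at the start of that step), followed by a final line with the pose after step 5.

n=0: pose=(-2,2,N); sL=30/169, sR=6/29; mL=-1884/4901, mR=363/4901; mL+mR=-9/29 → advance -1; mR−mL=2247/4901 → turn +1·90°
n=1: pose=(-2,1,W); sL=60/277, sR=60/317; mL=-35640/87809, mR=10710/87809; mL+mR=-90/317 → advance -1; mR−mL=46350/87809 → turn +1·90°
n=2: pose=(-1,1,S); sL=15/41, sR=15/52; mL=-1395/2132, mR=945/4264; mL+mR=-45/104 → advance -1; mR−mL=3735/4264 → turn +1·90°
n=3: pose=(-1,2,E); sL=4/15, sR=60/181; mL=-1624/2715, mR=274/2715; mL+mR=-90/181 → advance -1; mR−mL=1898/2715 → turn +1·90°
n=4: pose=(-2,2,N); sL=30/169, sR=6/29; mL=-1884/4901, mR=363/4901; mL+mR=-9/29 → advance -1; mR−mL=2247/4901 → turn +1·90°
n=5: pose=(-2,1,W); sL=60/277, sR=60/317; mL=-35640/87809, mR=10710/87809; mL+mR=-90/317 → advance -1; mR−mL=46350/87809 → turn +1·90°

0 30/169 6/29 -1884/4901 363/4901 -2 2 N
1 60/277 60/317 -35640/87809 10710/87809 -2 1 W
2 15/41 15/52 -1395/2132 945/4264 -1 1 S
3 4/15 60/181 -1624/2715 274/2715 -1 2 E
4 30/169 6/29 -1884/4901 363/4901 -2 2 N
5 60/277 60/317 -35640/87809 10710/87809 -2 1 W
final -1 1 S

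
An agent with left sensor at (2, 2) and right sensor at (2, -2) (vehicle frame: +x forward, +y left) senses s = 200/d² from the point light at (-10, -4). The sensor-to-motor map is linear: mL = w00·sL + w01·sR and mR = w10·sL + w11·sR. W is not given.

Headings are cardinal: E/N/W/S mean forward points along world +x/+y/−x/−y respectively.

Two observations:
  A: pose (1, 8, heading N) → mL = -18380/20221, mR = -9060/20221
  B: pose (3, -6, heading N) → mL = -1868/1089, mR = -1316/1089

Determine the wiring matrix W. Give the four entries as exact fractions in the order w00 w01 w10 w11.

-1/2 -1 -1 1/2

obs A: pose=(1,8,N) → sL=200/277, sR=40/73, mL=-18380/20221, mR=-9060/20221
obs B: pose=(3,-6,N) → sL=200/121, sR=8/9, mL=-1868/1089, mR=-1316/1089
sensor matrix S = [[200/277, 40/73], [200/121, 8/9]]; det S = -5811200/22020669
solve [mL_A; mL_B] = S·[w00; w01] and [mR_A; mR_B] = S·[w10; w11]:
  w00 = -1/2, w01 = -1, w10 = -1, w11 = 1/2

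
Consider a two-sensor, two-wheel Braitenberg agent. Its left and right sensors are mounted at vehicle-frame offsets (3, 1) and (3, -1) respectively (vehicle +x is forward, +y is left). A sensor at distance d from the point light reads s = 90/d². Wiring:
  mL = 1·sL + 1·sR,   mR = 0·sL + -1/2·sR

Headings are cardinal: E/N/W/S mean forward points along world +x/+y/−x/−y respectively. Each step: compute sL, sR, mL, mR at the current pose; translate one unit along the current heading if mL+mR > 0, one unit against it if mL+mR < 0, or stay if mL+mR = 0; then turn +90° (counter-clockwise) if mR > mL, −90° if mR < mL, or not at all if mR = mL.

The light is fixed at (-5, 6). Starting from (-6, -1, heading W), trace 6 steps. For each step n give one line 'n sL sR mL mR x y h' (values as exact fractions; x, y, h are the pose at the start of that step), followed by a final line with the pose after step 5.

0 9/8 45/26 297/104 -45/52 -6 -1 W
1 18/5 90/17 756/85 -45/17 -7 -1 N
2 45/13 9/5 342/65 -9/10 -7 0 E
3 10/9 18/17 332/153 -9/17 -6 0 S
4 9/8 45/26 297/104 -45/52 -6 -1 W
5 18/5 90/17 756/85 -45/17 -7 -1 N
final -7 0 E

n=0: pose=(-6,-1,W); sL=9/8, sR=45/26; mL=297/104, mR=-45/52; mL+mR=207/104 → advance +1; mR−mL=-387/104 → turn -1·90°
n=1: pose=(-7,-1,N); sL=18/5, sR=90/17; mL=756/85, mR=-45/17; mL+mR=531/85 → advance +1; mR−mL=-981/85 → turn -1·90°
n=2: pose=(-7,0,E); sL=45/13, sR=9/5; mL=342/65, mR=-9/10; mL+mR=567/130 → advance +1; mR−mL=-801/130 → turn -1·90°
n=3: pose=(-6,0,S); sL=10/9, sR=18/17; mL=332/153, mR=-9/17; mL+mR=251/153 → advance +1; mR−mL=-413/153 → turn -1·90°
n=4: pose=(-6,-1,W); sL=9/8, sR=45/26; mL=297/104, mR=-45/52; mL+mR=207/104 → advance +1; mR−mL=-387/104 → turn -1·90°
n=5: pose=(-7,-1,N); sL=18/5, sR=90/17; mL=756/85, mR=-45/17; mL+mR=531/85 → advance +1; mR−mL=-981/85 → turn -1·90°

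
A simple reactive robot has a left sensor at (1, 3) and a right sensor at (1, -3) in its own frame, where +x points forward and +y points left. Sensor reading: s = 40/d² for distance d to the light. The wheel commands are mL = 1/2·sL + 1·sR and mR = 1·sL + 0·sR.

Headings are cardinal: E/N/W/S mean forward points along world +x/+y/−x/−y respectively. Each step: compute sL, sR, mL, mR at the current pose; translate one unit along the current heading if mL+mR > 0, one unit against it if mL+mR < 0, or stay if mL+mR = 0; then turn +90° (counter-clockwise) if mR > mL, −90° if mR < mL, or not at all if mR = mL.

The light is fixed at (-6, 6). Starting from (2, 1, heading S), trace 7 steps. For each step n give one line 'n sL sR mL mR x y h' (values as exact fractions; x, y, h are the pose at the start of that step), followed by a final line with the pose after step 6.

0 40/157 40/61 7500/9577 40/157 2 1 S
1 4/13 20/29 318/377 4/13 2 0 W
2 40/41 8/25 828/1025 40/41 1 0 N
3 2/5 1 6/5 2/5 1 1 W
4 8/5 40/97 588/485 8/5 0 1 N
5 20/37 20/13 870/481 20/37 0 2 W
6 40/13 40/73 1980/949 40/13 -1 2 N
final -1 3 W

n=0: pose=(2,1,S); sL=40/157, sR=40/61; mL=7500/9577, mR=40/157; mL+mR=9940/9577 → advance +1; mR−mL=-5060/9577 → turn -1·90°
n=1: pose=(2,0,W); sL=4/13, sR=20/29; mL=318/377, mR=4/13; mL+mR=434/377 → advance +1; mR−mL=-202/377 → turn -1·90°
n=2: pose=(1,0,N); sL=40/41, sR=8/25; mL=828/1025, mR=40/41; mL+mR=1828/1025 → advance +1; mR−mL=172/1025 → turn +1·90°
n=3: pose=(1,1,W); sL=2/5, sR=1; mL=6/5, mR=2/5; mL+mR=8/5 → advance +1; mR−mL=-4/5 → turn -1·90°
n=4: pose=(0,1,N); sL=8/5, sR=40/97; mL=588/485, mR=8/5; mL+mR=1364/485 → advance +1; mR−mL=188/485 → turn +1·90°
n=5: pose=(0,2,W); sL=20/37, sR=20/13; mL=870/481, mR=20/37; mL+mR=1130/481 → advance +1; mR−mL=-610/481 → turn -1·90°
n=6: pose=(-1,2,N); sL=40/13, sR=40/73; mL=1980/949, mR=40/13; mL+mR=4900/949 → advance +1; mR−mL=940/949 → turn +1·90°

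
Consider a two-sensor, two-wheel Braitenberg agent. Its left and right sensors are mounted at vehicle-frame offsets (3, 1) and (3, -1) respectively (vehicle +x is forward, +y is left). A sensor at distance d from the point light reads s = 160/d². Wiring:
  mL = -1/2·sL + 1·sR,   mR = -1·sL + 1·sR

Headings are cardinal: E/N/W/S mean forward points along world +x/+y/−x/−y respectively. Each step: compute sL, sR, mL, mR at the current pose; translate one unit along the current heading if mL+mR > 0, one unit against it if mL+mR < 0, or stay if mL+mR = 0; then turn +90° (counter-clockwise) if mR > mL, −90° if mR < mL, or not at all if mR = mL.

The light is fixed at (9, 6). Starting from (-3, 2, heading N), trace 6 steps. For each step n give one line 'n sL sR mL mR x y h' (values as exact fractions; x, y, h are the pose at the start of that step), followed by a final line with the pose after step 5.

0 16/17 80/61 872/1037 384/1037 -3 2 N
1 32/17 160/97 1168/1649 -384/1649 -3 3 E
2 20/17 8/9 46/153 -44/153 -2 3 S
3 160/221 32/41 3792/9061 512/9061 -2 2 W
4 16/17 80/61 872/1037 384/1037 -3 2 N
5 32/17 160/97 1168/1649 -384/1649 -3 3 E
final -2 3 S

n=0: pose=(-3,2,N); sL=16/17, sR=80/61; mL=872/1037, mR=384/1037; mL+mR=1256/1037 → advance +1; mR−mL=-8/17 → turn -1·90°
n=1: pose=(-3,3,E); sL=32/17, sR=160/97; mL=1168/1649, mR=-384/1649; mL+mR=784/1649 → advance +1; mR−mL=-16/17 → turn -1·90°
n=2: pose=(-2,3,S); sL=20/17, sR=8/9; mL=46/153, mR=-44/153; mL+mR=2/153 → advance +1; mR−mL=-10/17 → turn -1·90°
n=3: pose=(-2,2,W); sL=160/221, sR=32/41; mL=3792/9061, mR=512/9061; mL+mR=4304/9061 → advance +1; mR−mL=-80/221 → turn -1·90°
n=4: pose=(-3,2,N); sL=16/17, sR=80/61; mL=872/1037, mR=384/1037; mL+mR=1256/1037 → advance +1; mR−mL=-8/17 → turn -1·90°
n=5: pose=(-3,3,E); sL=32/17, sR=160/97; mL=1168/1649, mR=-384/1649; mL+mR=784/1649 → advance +1; mR−mL=-16/17 → turn -1·90°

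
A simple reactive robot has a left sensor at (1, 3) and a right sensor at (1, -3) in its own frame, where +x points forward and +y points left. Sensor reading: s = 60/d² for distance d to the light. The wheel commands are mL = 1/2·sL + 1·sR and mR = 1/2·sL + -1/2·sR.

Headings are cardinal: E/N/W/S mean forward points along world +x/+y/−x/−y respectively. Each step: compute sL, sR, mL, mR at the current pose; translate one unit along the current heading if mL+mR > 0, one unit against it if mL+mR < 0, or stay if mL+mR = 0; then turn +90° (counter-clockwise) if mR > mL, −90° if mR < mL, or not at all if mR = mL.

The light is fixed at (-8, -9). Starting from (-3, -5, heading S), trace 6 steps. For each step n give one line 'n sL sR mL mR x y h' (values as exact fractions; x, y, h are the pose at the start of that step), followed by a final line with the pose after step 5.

n=0: pose=(-3,-5,S); sL=60/73, sR=60/13; mL=4770/949, mR=-1800/949; mL+mR=2970/949 → advance +1; mR−mL=-90/13 → turn -1·90°
n=1: pose=(-3,-6,W); sL=15/4, sR=15/13; mL=315/104, mR=135/104; mL+mR=225/52 → advance +1; mR−mL=-45/26 → turn -1·90°
n=2: pose=(-4,-6,N); sL=60/17, sR=12/13; mL=594/221, mR=288/221; mL+mR=882/221 → advance +1; mR−mL=-18/13 → turn -1·90°
n=3: pose=(-4,-5,E); sL=30/37, sR=30/13; mL=1305/481, mR=-360/481; mL+mR=945/481 → advance +1; mR−mL=-45/13 → turn -1·90°
n=4: pose=(-3,-5,S); sL=60/73, sR=60/13; mL=4770/949, mR=-1800/949; mL+mR=2970/949 → advance +1; mR−mL=-90/13 → turn -1·90°
n=5: pose=(-3,-6,W); sL=15/4, sR=15/13; mL=315/104, mR=135/104; mL+mR=225/52 → advance +1; mR−mL=-45/26 → turn -1·90°

0 60/73 60/13 4770/949 -1800/949 -3 -5 S
1 15/4 15/13 315/104 135/104 -3 -6 W
2 60/17 12/13 594/221 288/221 -4 -6 N
3 30/37 30/13 1305/481 -360/481 -4 -5 E
4 60/73 60/13 4770/949 -1800/949 -3 -5 S
5 15/4 15/13 315/104 135/104 -3 -6 W
final -4 -6 N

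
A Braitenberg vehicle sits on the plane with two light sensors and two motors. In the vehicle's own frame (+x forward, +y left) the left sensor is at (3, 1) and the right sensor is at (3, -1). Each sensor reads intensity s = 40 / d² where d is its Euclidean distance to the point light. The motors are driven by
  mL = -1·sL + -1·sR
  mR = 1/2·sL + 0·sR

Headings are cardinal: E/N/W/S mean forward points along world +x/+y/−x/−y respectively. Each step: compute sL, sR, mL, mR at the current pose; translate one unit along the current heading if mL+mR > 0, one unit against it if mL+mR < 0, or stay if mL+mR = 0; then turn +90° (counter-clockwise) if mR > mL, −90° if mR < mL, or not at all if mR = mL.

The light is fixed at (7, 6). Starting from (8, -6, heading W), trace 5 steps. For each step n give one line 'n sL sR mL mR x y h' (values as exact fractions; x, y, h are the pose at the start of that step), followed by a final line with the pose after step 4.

0 40/173 8/25 -2384/4325 20/173 8 -6 W
1 20/117 20/113 -4600/13221 10/117 9 -6 S
2 8/25 40/169 -2352/4225 4/25 9 -5 E
3 5/8 10/17 -165/136 5/16 8 -5 N
4 40/173 8/25 -2384/4325 20/173 8 -6 W
final 9 -6 S

n=0: pose=(8,-6,W); sL=40/173, sR=8/25; mL=-2384/4325, mR=20/173; mL+mR=-1884/4325 → advance -1; mR−mL=2884/4325 → turn +1·90°
n=1: pose=(9,-6,S); sL=20/117, sR=20/113; mL=-4600/13221, mR=10/117; mL+mR=-3470/13221 → advance -1; mR−mL=1910/4407 → turn +1·90°
n=2: pose=(9,-5,E); sL=8/25, sR=40/169; mL=-2352/4225, mR=4/25; mL+mR=-1676/4225 → advance -1; mR−mL=3028/4225 → turn +1·90°
n=3: pose=(8,-5,N); sL=5/8, sR=10/17; mL=-165/136, mR=5/16; mL+mR=-245/272 → advance -1; mR−mL=415/272 → turn +1·90°
n=4: pose=(8,-6,W); sL=40/173, sR=8/25; mL=-2384/4325, mR=20/173; mL+mR=-1884/4325 → advance -1; mR−mL=2884/4325 → turn +1·90°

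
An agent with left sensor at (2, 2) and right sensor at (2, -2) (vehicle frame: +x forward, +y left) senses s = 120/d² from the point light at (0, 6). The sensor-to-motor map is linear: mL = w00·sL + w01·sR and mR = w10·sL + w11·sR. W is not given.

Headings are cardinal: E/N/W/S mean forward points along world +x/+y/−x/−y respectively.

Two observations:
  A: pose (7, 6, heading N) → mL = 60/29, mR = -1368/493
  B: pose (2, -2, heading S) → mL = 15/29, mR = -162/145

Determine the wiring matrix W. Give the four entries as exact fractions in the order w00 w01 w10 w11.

obs A: pose=(7,6,N) → sL=120/29, sR=24/17, mL=60/29, mR=-1368/493
obs B: pose=(2,-2,S) → sL=30/29, sR=6/5, mL=15/29, mR=-162/145
sensor matrix S = [[120/29, 24/17], [30/29, 6/5]]; det S = 1728/493
solve [mL_A; mL_B] = S·[w00; w01] and [mR_A; mR_B] = S·[w10; w11]:
  w00 = 1/2, w01 = 0, w10 = -1/2, w11 = -1/2

1/2 0 -1/2 -1/2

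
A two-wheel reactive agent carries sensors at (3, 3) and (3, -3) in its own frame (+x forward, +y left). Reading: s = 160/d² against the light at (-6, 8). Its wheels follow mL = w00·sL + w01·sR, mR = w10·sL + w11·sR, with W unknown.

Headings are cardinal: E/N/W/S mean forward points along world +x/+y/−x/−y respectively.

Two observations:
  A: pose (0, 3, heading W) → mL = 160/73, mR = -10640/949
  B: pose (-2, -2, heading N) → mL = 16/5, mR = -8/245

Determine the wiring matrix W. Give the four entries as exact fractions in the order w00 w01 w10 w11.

1 0 1/2 -1

obs A: pose=(0,3,W) → sL=160/73, sR=160/13, mL=160/73, mR=-10640/949
obs B: pose=(-2,-2,N) → sL=16/5, sR=80/49, mL=16/5, mR=-8/245
sensor matrix S = [[160/73, 160/13], [16/5, 80/49]]; det S = -1665024/46501
solve [mL_A; mL_B] = S·[w00; w01] and [mR_A; mR_B] = S·[w10; w11]:
  w00 = 1, w01 = 0, w10 = 1/2, w11 = -1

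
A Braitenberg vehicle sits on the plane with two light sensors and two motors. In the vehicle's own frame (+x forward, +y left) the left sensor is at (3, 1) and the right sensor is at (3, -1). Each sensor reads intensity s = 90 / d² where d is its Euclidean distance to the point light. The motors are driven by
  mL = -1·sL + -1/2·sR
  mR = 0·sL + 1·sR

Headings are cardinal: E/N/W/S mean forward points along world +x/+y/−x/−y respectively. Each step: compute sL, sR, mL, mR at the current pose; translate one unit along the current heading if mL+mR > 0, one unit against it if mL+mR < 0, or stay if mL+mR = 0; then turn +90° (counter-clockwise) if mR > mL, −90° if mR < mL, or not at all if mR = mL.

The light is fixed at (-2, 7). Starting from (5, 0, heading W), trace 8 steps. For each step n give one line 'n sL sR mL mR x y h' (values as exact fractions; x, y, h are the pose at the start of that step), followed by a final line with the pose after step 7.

n=0: pose=(5,0,W); sL=9/8, sR=45/26; mL=-207/104, mR=45/26; mL+mR=-27/104 → advance -1; mR−mL=387/104 → turn +1·90°
n=1: pose=(6,0,S); sL=90/181, sR=90/149; mL=-21555/26969, mR=90/149; mL+mR=-5265/26969 → advance -1; mR−mL=37845/26969 → turn +1·90°
n=2: pose=(6,1,E); sL=45/73, sR=9/17; mL=-2187/2482, mR=9/17; mL+mR=-873/2482 → advance -1; mR−mL=3501/2482 → turn +1·90°
n=3: pose=(5,1,N); sL=2, sR=90/73; mL=-191/73, mR=90/73; mL+mR=-101/73 → advance -1; mR−mL=281/73 → turn +1·90°
n=4: pose=(5,0,W); sL=9/8, sR=45/26; mL=-207/104, mR=45/26; mL+mR=-27/104 → advance -1; mR−mL=387/104 → turn +1·90°
n=5: pose=(6,0,S); sL=90/181, sR=90/149; mL=-21555/26969, mR=90/149; mL+mR=-5265/26969 → advance -1; mR−mL=37845/26969 → turn +1·90°
n=6: pose=(6,1,E); sL=45/73, sR=9/17; mL=-2187/2482, mR=9/17; mL+mR=-873/2482 → advance -1; mR−mL=3501/2482 → turn +1·90°
n=7: pose=(5,1,N); sL=2, sR=90/73; mL=-191/73, mR=90/73; mL+mR=-101/73 → advance -1; mR−mL=281/73 → turn +1·90°

0 9/8 45/26 -207/104 45/26 5 0 W
1 90/181 90/149 -21555/26969 90/149 6 0 S
2 45/73 9/17 -2187/2482 9/17 6 1 E
3 2 90/73 -191/73 90/73 5 1 N
4 9/8 45/26 -207/104 45/26 5 0 W
5 90/181 90/149 -21555/26969 90/149 6 0 S
6 45/73 9/17 -2187/2482 9/17 6 1 E
7 2 90/73 -191/73 90/73 5 1 N
final 5 0 W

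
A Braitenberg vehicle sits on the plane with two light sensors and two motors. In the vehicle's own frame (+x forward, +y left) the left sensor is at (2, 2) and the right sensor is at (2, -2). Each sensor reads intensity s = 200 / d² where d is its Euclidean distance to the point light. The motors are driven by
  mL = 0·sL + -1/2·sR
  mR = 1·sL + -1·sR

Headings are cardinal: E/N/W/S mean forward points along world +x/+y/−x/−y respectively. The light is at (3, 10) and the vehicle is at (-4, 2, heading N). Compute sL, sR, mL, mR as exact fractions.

200/117 200/61 -100/61 -11200/7137

left sensor world pos  = (-6, 4); dL² = 117
right sensor world pos = (-2, 4); dR² = 61
sL = 200/117 = 200/117
sR = 200/61 = 200/61
mL = 0·sL + -1/2·sR = -100/61
mR = 1·sL + -1·sR = -11200/7137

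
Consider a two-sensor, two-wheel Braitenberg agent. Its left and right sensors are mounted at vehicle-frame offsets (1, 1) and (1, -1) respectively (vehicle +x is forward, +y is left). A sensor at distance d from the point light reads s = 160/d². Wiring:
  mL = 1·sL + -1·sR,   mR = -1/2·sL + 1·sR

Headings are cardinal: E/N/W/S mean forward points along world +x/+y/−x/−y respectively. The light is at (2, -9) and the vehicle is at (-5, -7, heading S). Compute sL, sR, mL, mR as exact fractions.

left sensor world pos  = (-4, -8); dL² = 37
right sensor world pos = (-6, -8); dR² = 65
sL = 160/37 = 160/37
sR = 160/65 = 32/13
mL = 1·sL + -1·sR = 896/481
mR = -1/2·sL + 1·sR = 144/481

160/37 32/13 896/481 144/481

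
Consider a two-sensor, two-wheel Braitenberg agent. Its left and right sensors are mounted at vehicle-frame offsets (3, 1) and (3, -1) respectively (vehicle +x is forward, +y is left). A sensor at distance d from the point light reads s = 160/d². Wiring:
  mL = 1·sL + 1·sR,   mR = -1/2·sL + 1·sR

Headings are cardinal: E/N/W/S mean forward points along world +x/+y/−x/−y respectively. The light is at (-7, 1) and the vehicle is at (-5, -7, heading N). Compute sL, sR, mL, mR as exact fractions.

left sensor world pos  = (-6, -4); dL² = 26
right sensor world pos = (-4, -4); dR² = 34
sL = 160/26 = 80/13
sR = 160/34 = 80/17
mL = 1·sL + 1·sR = 2400/221
mR = -1/2·sL + 1·sR = 360/221

80/13 80/17 2400/221 360/221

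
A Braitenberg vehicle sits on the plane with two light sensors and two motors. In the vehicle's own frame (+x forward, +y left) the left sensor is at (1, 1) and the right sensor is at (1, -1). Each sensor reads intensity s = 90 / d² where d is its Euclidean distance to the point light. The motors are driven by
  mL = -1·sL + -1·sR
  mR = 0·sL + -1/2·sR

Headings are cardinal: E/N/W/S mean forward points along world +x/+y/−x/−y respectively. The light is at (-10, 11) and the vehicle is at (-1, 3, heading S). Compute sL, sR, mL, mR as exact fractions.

90/181 18/29 -5868/5249 -9/29

left sensor world pos  = (0, 2); dL² = 181
right sensor world pos = (-2, 2); dR² = 145
sL = 90/181 = 90/181
sR = 90/145 = 18/29
mL = -1·sL + -1·sR = -5868/5249
mR = 0·sL + -1/2·sR = -9/29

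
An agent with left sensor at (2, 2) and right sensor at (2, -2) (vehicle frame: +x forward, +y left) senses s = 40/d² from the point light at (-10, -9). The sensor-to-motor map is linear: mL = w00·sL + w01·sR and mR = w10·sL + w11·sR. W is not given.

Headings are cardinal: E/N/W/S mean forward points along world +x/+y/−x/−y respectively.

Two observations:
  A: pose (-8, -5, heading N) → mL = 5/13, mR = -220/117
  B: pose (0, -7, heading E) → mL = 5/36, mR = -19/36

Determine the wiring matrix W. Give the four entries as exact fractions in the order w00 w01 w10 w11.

obs A: pose=(-8,-5,N) → sL=10/9, sR=10/13, mL=5/13, mR=-220/117
obs B: pose=(0,-7,E) → sL=1/4, sR=5/18, mL=5/36, mR=-19/36
sensor matrix S = [[10/9, 10/13], [1/4, 5/18]]; det S = 245/2106
solve [mL_A; mL_B] = S·[w00; w01] and [mR_A; mR_B] = S·[w10; w11]:
  w00 = 0, w01 = 1/2, w10 = -1, w11 = -1

0 1/2 -1 -1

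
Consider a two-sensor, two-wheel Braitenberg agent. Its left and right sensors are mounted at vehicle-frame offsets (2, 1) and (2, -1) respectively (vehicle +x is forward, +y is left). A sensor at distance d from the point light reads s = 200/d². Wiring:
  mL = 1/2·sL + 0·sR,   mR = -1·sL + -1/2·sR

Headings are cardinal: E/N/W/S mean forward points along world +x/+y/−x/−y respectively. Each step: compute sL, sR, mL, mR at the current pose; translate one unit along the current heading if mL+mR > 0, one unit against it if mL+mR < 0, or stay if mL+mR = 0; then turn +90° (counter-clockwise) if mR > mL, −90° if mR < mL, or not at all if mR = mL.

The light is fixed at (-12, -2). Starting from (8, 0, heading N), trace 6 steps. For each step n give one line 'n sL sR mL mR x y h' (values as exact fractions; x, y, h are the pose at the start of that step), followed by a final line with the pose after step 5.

0 200/377 200/457 100/377 -129100/172289 8 0 N
1 25/61 50/121 25/122 -4550/7381 8 -1 E
2 200/401 8/13 100/401 -4204/5213 7 -1 S
3 20/29 100/149 10/29 -4430/4321 7 0 W
4 200/377 200/457 100/377 -129100/172289 8 0 N
5 25/61 50/121 25/122 -4550/7381 8 -1 E
final 7 -1 S

n=0: pose=(8,0,N); sL=200/377, sR=200/457; mL=100/377, mR=-129100/172289; mL+mR=-83400/172289 → advance -1; mR−mL=-174800/172289 → turn -1·90°
n=1: pose=(8,-1,E); sL=25/61, sR=50/121; mL=25/122, mR=-4550/7381; mL+mR=-6075/14762 → advance -1; mR−mL=-12125/14762 → turn -1·90°
n=2: pose=(7,-1,S); sL=200/401, sR=8/13; mL=100/401, mR=-4204/5213; mL+mR=-2904/5213 → advance -1; mR−mL=-5504/5213 → turn -1·90°
n=3: pose=(7,0,W); sL=20/29, sR=100/149; mL=10/29, mR=-4430/4321; mL+mR=-2940/4321 → advance -1; mR−mL=-5920/4321 → turn -1·90°
n=4: pose=(8,0,N); sL=200/377, sR=200/457; mL=100/377, mR=-129100/172289; mL+mR=-83400/172289 → advance -1; mR−mL=-174800/172289 → turn -1·90°
n=5: pose=(8,-1,E); sL=25/61, sR=50/121; mL=25/122, mR=-4550/7381; mL+mR=-6075/14762 → advance -1; mR−mL=-12125/14762 → turn -1·90°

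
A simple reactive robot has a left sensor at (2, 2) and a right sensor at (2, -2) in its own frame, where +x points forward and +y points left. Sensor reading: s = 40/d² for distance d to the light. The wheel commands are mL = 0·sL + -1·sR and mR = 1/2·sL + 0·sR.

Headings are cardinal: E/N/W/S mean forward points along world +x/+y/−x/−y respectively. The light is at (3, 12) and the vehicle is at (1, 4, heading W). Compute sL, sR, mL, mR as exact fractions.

left sensor world pos  = (-1, 2); dL² = 116
right sensor world pos = (-1, 6); dR² = 52
sL = 40/116 = 10/29
sR = 40/52 = 10/13
mL = 0·sL + -1·sR = -10/13
mR = 1/2·sL + 0·sR = 5/29

10/29 10/13 -10/13 5/29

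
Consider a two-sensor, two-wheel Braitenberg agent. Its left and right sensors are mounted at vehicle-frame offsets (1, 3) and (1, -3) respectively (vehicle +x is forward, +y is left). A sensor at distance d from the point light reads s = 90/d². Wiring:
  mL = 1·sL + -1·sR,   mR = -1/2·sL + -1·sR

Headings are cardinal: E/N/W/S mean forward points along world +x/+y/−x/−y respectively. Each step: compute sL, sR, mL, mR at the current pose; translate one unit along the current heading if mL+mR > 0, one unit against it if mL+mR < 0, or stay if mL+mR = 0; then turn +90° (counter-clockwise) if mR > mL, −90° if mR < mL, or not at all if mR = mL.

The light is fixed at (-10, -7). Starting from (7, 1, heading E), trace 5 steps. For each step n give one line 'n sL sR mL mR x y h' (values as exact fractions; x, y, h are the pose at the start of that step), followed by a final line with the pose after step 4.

n=0: pose=(7,1,E); sL=18/89, sR=90/349; mL=-1728/31061, mR=-11151/31061; mL+mR=-12879/31061 → advance -1; mR−mL=-27/89 → turn -1·90°
n=1: pose=(6,1,S); sL=9/41, sR=45/109; mL=-864/4469, mR=-4671/8938; mL+mR=-6399/8938 → advance -1; mR−mL=-27/82 → turn -1·90°
n=2: pose=(6,2,W); sL=10/29, sR=10/41; mL=120/1189, mR=-495/1189; mL+mR=-375/1189 → advance -1; mR−mL=-15/29 → turn -1·90°
n=3: pose=(7,2,N); sL=45/148, sR=9/50; mL=459/3700, mR=-2457/7400; mL+mR=-1539/7400 → advance -1; mR−mL=-135/296 → turn -1·90°
n=4: pose=(7,1,E); sL=18/89, sR=90/349; mL=-1728/31061, mR=-11151/31061; mL+mR=-12879/31061 → advance -1; mR−mL=-27/89 → turn -1·90°

0 18/89 90/349 -1728/31061 -11151/31061 7 1 E
1 9/41 45/109 -864/4469 -4671/8938 6 1 S
2 10/29 10/41 120/1189 -495/1189 6 2 W
3 45/148 9/50 459/3700 -2457/7400 7 2 N
4 18/89 90/349 -1728/31061 -11151/31061 7 1 E
final 6 1 S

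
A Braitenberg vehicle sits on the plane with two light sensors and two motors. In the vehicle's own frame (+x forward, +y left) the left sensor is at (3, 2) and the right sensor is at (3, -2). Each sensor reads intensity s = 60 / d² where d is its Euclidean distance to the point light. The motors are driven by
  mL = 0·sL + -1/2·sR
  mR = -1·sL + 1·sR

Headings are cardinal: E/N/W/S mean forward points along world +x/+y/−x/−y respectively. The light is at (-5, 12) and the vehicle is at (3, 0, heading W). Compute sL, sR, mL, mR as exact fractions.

60/221 12/25 -6/25 1152/5525

left sensor world pos  = (0, -2); dL² = 221
right sensor world pos = (0, 2); dR² = 125
sL = 60/221 = 60/221
sR = 60/125 = 12/25
mL = 0·sL + -1/2·sR = -6/25
mR = -1·sL + 1·sR = 1152/5525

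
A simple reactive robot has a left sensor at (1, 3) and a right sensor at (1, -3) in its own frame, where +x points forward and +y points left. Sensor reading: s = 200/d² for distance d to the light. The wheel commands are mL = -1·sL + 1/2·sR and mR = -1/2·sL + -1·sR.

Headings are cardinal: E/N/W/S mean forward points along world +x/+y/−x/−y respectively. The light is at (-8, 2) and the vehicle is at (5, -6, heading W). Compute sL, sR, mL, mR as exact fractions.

40/53 200/169 -1460/8957 -13980/8957

left sensor world pos  = (4, -9); dL² = 265
right sensor world pos = (4, -3); dR² = 169
sL = 200/265 = 40/53
sR = 200/169 = 200/169
mL = -1·sL + 1/2·sR = -1460/8957
mR = -1/2·sL + -1·sR = -13980/8957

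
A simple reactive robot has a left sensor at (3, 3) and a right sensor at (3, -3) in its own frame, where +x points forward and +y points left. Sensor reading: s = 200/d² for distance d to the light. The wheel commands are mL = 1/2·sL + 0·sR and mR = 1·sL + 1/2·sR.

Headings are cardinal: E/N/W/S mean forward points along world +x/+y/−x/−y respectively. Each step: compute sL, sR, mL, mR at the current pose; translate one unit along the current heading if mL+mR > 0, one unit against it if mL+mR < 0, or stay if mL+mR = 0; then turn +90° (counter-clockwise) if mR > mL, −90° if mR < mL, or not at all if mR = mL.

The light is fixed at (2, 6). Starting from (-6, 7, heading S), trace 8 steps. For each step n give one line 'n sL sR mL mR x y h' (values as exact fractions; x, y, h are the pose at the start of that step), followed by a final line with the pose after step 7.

0 200/29 8/5 100/29 1116/145 -6 7 S
1 100/17 100/17 50/17 150/17 -6 6 E
2 200/109 8 100/109 636/109 -5 6 N
3 25/13 50/29 25/26 1050/377 -5 7 W
4 200/29 8/5 100/29 1116/145 -6 7 S
5 100/17 100/17 50/17 150/17 -6 6 E
6 200/109 8 100/109 636/109 -5 6 N
7 25/13 50/29 25/26 1050/377 -5 7 W
final -6 7 S

n=0: pose=(-6,7,S); sL=200/29, sR=8/5; mL=100/29, mR=1116/145; mL+mR=1616/145 → advance +1; mR−mL=616/145 → turn +1·90°
n=1: pose=(-6,6,E); sL=100/17, sR=100/17; mL=50/17, mR=150/17; mL+mR=200/17 → advance +1; mR−mL=100/17 → turn +1·90°
n=2: pose=(-5,6,N); sL=200/109, sR=8; mL=100/109, mR=636/109; mL+mR=736/109 → advance +1; mR−mL=536/109 → turn +1·90°
n=3: pose=(-5,7,W); sL=25/13, sR=50/29; mL=25/26, mR=1050/377; mL+mR=2825/754 → advance +1; mR−mL=1375/754 → turn +1·90°
n=4: pose=(-6,7,S); sL=200/29, sR=8/5; mL=100/29, mR=1116/145; mL+mR=1616/145 → advance +1; mR−mL=616/145 → turn +1·90°
n=5: pose=(-6,6,E); sL=100/17, sR=100/17; mL=50/17, mR=150/17; mL+mR=200/17 → advance +1; mR−mL=100/17 → turn +1·90°
n=6: pose=(-5,6,N); sL=200/109, sR=8; mL=100/109, mR=636/109; mL+mR=736/109 → advance +1; mR−mL=536/109 → turn +1·90°
n=7: pose=(-5,7,W); sL=25/13, sR=50/29; mL=25/26, mR=1050/377; mL+mR=2825/754 → advance +1; mR−mL=1375/754 → turn +1·90°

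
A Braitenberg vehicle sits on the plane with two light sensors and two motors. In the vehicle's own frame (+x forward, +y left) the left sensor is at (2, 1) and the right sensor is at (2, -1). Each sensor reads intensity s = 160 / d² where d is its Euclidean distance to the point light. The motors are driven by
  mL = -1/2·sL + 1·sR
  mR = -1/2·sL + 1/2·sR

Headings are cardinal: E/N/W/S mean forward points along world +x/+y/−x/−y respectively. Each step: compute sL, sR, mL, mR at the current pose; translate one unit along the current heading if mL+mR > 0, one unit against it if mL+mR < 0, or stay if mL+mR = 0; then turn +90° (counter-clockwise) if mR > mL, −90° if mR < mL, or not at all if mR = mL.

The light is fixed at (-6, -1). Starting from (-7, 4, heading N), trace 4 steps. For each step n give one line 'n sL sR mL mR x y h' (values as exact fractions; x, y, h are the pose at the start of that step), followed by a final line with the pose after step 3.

n=0: pose=(-7,4,N); sL=160/53, sR=160/49; mL=4560/2597, mR=320/2597; mL+mR=4880/2597 → advance +1; mR−mL=-80/49 → turn -1·90°
n=1: pose=(-7,5,E); sL=16/5, sR=80/13; mL=296/65, mR=96/65; mL+mR=392/65 → advance +1; mR−mL=-40/13 → turn -1·90°
n=2: pose=(-6,5,S); sL=160/17, sR=160/17; mL=80/17, mR=0; mL+mR=80/17 → advance +1; mR−mL=-80/17 → turn -1·90°
n=3: pose=(-6,4,W); sL=8, sR=4; mL=0, mR=-2; mL+mR=-2 → advance -1; mR−mL=-2 → turn -1·90°

0 160/53 160/49 4560/2597 320/2597 -7 4 N
1 16/5 80/13 296/65 96/65 -7 5 E
2 160/17 160/17 80/17 0 -6 5 S
3 8 4 0 -2 -6 4 W
final -5 4 N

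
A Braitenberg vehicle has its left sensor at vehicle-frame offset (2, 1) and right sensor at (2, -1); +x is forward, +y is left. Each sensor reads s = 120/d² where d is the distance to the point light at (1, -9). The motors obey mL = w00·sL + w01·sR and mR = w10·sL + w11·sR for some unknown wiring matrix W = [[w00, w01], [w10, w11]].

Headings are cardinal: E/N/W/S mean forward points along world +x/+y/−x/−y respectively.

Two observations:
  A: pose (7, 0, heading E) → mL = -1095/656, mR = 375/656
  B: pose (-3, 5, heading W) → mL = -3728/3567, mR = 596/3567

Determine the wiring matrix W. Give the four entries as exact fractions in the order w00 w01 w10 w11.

obs A: pose=(7,0,E) → sL=30/41, sR=15/16, mL=-1095/656, mR=375/656
obs B: pose=(-3,5,W) → sL=24/41, sR=40/87, mL=-3728/3567, mR=596/3567
sensor matrix S = [[30/41, 15/16], [24/41, 40/87]]; det S = -505/2378
solve [mL_A; mL_B] = S·[w00; w01] and [mR_A; mR_B] = S·[w10; w11]:
  w00 = -1, w01 = -1, w10 = -1/2, w11 = 1

-1 -1 -1/2 1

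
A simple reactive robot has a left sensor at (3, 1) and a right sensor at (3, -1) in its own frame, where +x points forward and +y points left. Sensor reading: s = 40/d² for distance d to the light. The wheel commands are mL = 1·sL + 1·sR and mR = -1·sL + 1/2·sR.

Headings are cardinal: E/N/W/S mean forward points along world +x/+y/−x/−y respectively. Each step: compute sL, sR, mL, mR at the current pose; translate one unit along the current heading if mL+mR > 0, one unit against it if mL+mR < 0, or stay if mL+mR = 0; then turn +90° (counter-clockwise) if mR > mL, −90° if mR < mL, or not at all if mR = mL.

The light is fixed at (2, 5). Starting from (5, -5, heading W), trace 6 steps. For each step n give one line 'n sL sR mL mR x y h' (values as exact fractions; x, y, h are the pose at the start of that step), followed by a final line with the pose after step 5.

0 40/121 40/81 8080/9801 -820/9801 5 -5 W
1 4/5 20/29 216/145 -66/145 4 -5 N
2 40/89 8/25 1712/2225 -644/2225 4 -4 E
3 1/4 10/37 77/148 -17/148 5 -4 S
4 40/121 40/81 8080/9801 -820/9801 5 -5 W
5 4/5 20/29 216/145 -66/145 4 -5 N
final 4 -4 E

n=0: pose=(5,-5,W); sL=40/121, sR=40/81; mL=8080/9801, mR=-820/9801; mL+mR=20/27 → advance +1; mR−mL=-8900/9801 → turn -1·90°
n=1: pose=(4,-5,N); sL=4/5, sR=20/29; mL=216/145, mR=-66/145; mL+mR=30/29 → advance +1; mR−mL=-282/145 → turn -1·90°
n=2: pose=(4,-4,E); sL=40/89, sR=8/25; mL=1712/2225, mR=-644/2225; mL+mR=12/25 → advance +1; mR−mL=-2356/2225 → turn -1·90°
n=3: pose=(5,-4,S); sL=1/4, sR=10/37; mL=77/148, mR=-17/148; mL+mR=15/37 → advance +1; mR−mL=-47/74 → turn -1·90°
n=4: pose=(5,-5,W); sL=40/121, sR=40/81; mL=8080/9801, mR=-820/9801; mL+mR=20/27 → advance +1; mR−mL=-8900/9801 → turn -1·90°
n=5: pose=(4,-5,N); sL=4/5, sR=20/29; mL=216/145, mR=-66/145; mL+mR=30/29 → advance +1; mR−mL=-282/145 → turn -1·90°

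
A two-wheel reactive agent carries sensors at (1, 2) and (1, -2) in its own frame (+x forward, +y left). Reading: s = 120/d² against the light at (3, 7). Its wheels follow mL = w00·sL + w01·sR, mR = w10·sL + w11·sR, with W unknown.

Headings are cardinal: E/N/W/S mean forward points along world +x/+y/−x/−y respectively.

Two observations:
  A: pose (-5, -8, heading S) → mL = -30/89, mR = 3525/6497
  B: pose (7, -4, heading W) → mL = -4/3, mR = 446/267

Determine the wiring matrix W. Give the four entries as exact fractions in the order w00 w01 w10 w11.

obs A: pose=(-5,-8,S) → sL=30/73, sR=30/89, mL=-30/89, mR=3525/6497
obs B: pose=(7,-4,W) → sL=60/89, sR=4/3, mL=-4/3, mR=446/267
sensor matrix S = [[30/73, 30/89], [60/89, 4/3]]; det S = 185440/578233
solve [mL_A; mL_B] = S·[w00; w01] and [mR_A; mR_B] = S·[w10; w11]:
  w00 = 0, w01 = -1, w10 = 1/2, w11 = 1

0 -1 1/2 1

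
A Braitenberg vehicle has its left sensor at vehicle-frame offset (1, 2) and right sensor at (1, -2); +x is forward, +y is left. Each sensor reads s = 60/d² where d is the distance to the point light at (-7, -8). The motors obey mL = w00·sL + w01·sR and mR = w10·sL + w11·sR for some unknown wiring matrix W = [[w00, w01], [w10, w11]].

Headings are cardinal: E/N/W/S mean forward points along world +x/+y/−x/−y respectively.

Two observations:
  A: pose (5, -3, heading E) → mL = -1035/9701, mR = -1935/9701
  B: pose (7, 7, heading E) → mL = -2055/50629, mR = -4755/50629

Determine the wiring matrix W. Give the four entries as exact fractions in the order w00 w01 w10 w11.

obs A: pose=(5,-3,E) → sL=30/109, sR=30/89, mL=-1035/9701, mR=-1935/9701
obs B: pose=(7,7,E) → sL=30/257, sR=30/197, mL=-2055/50629, mR=-4755/50629
sensor matrix S = [[30/109, 30/89], [30/257, 30/197]]; det S = 1260000/491151929
solve [mL_A; mL_B] = S·[w00; w01] and [mR_A; mR_B] = S·[w10; w11]:
  w00 = -1, w01 = 1/2, w10 = 1/2, w11 = -1

-1 1/2 1/2 -1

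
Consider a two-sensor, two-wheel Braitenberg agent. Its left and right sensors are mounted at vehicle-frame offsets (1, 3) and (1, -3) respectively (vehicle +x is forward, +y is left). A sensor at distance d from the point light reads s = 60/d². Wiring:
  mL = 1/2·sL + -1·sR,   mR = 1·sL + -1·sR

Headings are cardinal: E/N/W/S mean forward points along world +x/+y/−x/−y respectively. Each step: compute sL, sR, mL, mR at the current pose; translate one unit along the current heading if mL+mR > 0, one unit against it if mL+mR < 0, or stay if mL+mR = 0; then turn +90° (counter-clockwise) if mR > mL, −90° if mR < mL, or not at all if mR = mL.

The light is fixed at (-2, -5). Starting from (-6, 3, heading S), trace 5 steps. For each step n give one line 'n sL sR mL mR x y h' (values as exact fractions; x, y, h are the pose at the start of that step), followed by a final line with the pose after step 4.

0 6/5 30/49 -3/245 144/245 -6 3 S
1 60/109 12/5 -1158/545 -1008/545 -6 2 E
2 15/32 15/17 -705/1088 -225/544 -7 2 N
3 4/3 20/39 2/13 32/39 -7 1 W
4 30/17 30/53 285/901 1080/901 -8 1 S
final -8 0 E

n=0: pose=(-6,3,S); sL=6/5, sR=30/49; mL=-3/245, mR=144/245; mL+mR=141/245 → advance +1; mR−mL=3/5 → turn +1·90°
n=1: pose=(-6,2,E); sL=60/109, sR=12/5; mL=-1158/545, mR=-1008/545; mL+mR=-2166/545 → advance -1; mR−mL=30/109 → turn +1·90°
n=2: pose=(-7,2,N); sL=15/32, sR=15/17; mL=-705/1088, mR=-225/544; mL+mR=-1155/1088 → advance -1; mR−mL=15/64 → turn +1·90°
n=3: pose=(-7,1,W); sL=4/3, sR=20/39; mL=2/13, mR=32/39; mL+mR=38/39 → advance +1; mR−mL=2/3 → turn +1·90°
n=4: pose=(-8,1,S); sL=30/17, sR=30/53; mL=285/901, mR=1080/901; mL+mR=1365/901 → advance +1; mR−mL=15/17 → turn +1·90°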